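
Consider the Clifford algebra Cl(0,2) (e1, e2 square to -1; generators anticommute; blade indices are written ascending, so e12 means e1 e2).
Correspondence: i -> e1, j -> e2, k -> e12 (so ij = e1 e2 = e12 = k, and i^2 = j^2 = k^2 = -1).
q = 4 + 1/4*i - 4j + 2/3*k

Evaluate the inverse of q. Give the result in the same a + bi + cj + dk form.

In blades: q = 4 + 1/4*e1 - 4*e2 + 2/3*e12.
With qbar = 4 - 1/4*e1 + 4*e2 - 2/3*e12 (scalar fixed, mapped units negated), q qbar = 4681/144 (the sum of squared coefficients), so q^-1 = qbar / (4681/144) = 576/4681 - 36/4681*e1 + 576/4681*e2 - 96/4681*e12; translating back:
Answer: 576/4681 - 36/4681*i + 576/4681*j - 96/4681*k


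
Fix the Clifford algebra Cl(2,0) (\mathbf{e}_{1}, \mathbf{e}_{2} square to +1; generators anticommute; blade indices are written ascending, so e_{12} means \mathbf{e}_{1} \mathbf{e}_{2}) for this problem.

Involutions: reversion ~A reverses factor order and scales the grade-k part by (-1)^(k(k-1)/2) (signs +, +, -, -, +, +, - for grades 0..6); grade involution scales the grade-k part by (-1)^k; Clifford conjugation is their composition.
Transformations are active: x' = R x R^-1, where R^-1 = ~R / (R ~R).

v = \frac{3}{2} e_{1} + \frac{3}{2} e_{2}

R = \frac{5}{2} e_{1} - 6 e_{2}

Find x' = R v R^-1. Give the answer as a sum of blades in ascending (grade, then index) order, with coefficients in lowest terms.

~R = \frac{5}{2} e_{1} - 6 e_{2}, and R ~R = \frac{169}{4}, so R^-1 = ~R / (\frac{169}{4}).
R v = -\frac{21}{4} + \frac{51}{4} e_{12}
Answer: -\frac{717}{338} e_{1} - \frac{3}{338} e_{2}


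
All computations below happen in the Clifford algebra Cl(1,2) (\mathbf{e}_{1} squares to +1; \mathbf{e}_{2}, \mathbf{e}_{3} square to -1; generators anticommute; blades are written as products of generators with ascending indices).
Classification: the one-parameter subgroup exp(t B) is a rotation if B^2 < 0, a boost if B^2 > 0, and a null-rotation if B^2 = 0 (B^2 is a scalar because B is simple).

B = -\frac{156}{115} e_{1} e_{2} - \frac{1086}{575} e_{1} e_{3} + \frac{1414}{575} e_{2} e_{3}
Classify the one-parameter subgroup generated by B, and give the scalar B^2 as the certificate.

B^2 term by term: the squares give (-\frac{156}{115})^2*(e_{1} e_{2})^2 + (-\frac{1086}{575})^2*(e_{1} e_{3})^2 + (\frac{1414}{575})^2*(e_{2} e_{3})^2 = \frac{24336}{13225}*(+1) + \frac{1179396}{330625}*(+1) + \frac{1999396}{330625}*(-1) = -\frac{16}{25} (each basis 2-blade squares to minus the product of its generators' squares); cross terms between blades sharing an index anticommute and cancel. So B^2 = -\frac{16}{25}.
Answer: rotation, certificate B^2 = -\frac{16}{25}. Key observation: B^2 = -\frac{16}{25} is a conjugation invariant, so its sign decides the class regardless of the surface form of B.


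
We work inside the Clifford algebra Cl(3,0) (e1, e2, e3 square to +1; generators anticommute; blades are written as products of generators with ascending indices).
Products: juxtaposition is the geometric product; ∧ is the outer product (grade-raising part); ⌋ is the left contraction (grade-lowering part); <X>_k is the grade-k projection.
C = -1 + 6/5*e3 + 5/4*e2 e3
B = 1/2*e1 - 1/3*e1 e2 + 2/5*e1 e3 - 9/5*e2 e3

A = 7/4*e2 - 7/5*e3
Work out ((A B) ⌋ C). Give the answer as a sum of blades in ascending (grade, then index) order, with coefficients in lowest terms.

step 1: 343/300*e1 - 63/25*e2 - 63/20*e3 - 7/8*e1 e2 + 7/10*e1 e3 - 7/30*e1 e2 e3
step 2: -189/50 + 63/16*e2 - 63/20*e3
Answer: -189/50 + 63/16*e2 - 63/20*e3


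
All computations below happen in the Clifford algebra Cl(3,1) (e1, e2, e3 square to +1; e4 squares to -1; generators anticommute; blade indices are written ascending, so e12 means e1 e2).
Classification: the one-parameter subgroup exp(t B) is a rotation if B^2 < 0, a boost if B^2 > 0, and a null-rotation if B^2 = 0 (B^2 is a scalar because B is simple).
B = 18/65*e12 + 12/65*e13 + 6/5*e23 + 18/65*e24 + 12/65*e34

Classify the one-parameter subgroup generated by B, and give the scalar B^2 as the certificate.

B^2 term by term: the squares give (18/65)^2*(e12)^2 + (12/65)^2*(e13)^2 + (6/5)^2*(e23)^2 + (18/65)^2*(e24)^2 + (12/65)^2*(e34)^2 = 324/4225*(-1) + 144/4225*(-1) + 36/25*(-1) + 324/4225*(+1) + 144/4225*(+1) = -36/25 (each basis 2-blade squares to minus the product of its generators' squares); cross terms between blades sharing an index anticommute and cancel; the commuting (index-disjoint) pairs give grade-4 terms 2*c*c'*(blade product), which cancel blade by blade — e1234: 432/4225 - 432/4225 = 0 — confirming B is simple. So B^2 = -36/25.
Answer: rotation, certificate B^2 = -36/25. No conjugation can change B^2 = -36/25; the sign gives the class.


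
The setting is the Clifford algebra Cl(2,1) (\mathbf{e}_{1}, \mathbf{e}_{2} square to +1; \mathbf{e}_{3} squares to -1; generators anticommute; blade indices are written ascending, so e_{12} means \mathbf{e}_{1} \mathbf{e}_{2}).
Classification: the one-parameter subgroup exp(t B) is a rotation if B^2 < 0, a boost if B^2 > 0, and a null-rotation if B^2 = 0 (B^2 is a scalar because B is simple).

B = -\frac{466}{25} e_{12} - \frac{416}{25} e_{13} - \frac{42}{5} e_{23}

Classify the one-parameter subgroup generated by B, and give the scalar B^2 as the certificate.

B^2 term by term: the squares give (-\frac{466}{25})^2*(e_{12})^2 + (-\frac{416}{25})^2*(e_{13})^2 + (-\frac{42}{5})^2*(e_{23})^2 = \frac{217156}{625}*(-1) + \frac{173056}{625}*(+1) + \frac{1764}{25}*(+1) = 0 (each basis 2-blade squares to minus the product of its generators' squares); cross terms between blades sharing an index anticommute and cancel. So B^2 = 0.
Answer: null-rotation, certificate B^2 = 0. Note: conjugating B changes its blade decomposition but never the scalar B^2 = 0, whose sign settles the classification.


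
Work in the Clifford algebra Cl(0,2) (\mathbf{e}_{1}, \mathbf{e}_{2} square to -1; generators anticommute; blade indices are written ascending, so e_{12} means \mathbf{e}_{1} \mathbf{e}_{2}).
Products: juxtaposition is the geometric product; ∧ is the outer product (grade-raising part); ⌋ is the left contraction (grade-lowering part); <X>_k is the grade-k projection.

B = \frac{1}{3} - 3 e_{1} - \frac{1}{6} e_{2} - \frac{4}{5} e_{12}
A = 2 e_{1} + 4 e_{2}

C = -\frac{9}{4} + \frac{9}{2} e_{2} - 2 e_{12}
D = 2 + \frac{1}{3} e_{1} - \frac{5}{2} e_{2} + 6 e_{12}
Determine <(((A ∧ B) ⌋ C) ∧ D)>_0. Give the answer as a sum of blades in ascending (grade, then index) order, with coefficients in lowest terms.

step 1: \frac{2}{3} e_{1} + \frac{4}{3} e_{2} + \frac{35}{3} e_{12}
step 2: \frac{52}{3} - \frac{8}{3} e_{1} + \frac{4}{3} e_{2}
step 3: \frac{104}{3} + \frac{4}{9} e_{1} - \frac{122}{3} e_{2} + \frac{992}{9} e_{12}
step 4: \frac{104}{3}
Answer: \frac{104}{3}


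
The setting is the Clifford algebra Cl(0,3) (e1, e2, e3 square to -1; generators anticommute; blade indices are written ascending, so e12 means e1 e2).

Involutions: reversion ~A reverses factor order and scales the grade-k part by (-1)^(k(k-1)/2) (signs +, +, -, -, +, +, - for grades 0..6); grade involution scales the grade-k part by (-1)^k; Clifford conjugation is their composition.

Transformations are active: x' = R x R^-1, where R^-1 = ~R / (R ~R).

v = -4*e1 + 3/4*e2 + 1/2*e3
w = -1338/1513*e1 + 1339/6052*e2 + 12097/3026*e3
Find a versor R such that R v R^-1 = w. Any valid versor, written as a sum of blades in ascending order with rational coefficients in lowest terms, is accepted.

R = v + w = -7390/1513*e1 + 2939/3026*e2 + 6805/1513*e3 works: the equal norms (-269/16) guarantee its sandwich swaps v into w.
Answer: -7390/1513*e1 + 2939/3026*e2 + 6805/1513*e3


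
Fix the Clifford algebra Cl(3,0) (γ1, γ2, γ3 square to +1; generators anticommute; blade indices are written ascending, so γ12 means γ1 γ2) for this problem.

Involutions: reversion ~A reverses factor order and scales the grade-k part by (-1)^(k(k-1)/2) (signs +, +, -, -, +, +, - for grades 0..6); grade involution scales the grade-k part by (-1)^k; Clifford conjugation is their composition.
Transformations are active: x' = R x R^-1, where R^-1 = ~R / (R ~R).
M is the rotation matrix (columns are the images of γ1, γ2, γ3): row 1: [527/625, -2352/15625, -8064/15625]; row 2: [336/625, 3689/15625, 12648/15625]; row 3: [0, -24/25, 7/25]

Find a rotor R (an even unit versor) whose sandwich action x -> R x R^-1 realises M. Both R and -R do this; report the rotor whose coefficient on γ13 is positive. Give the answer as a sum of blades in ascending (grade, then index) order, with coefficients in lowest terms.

Method: write R = a + b12*γ12 + b13*γ13 + b23*γ23 with a^2 + b12^2 + b13^2 + b23^2 = 1 (so R^-1 = ~R). Expanding the columns R e_j ~R gives tr M = 4a^2 - 1 and, from the antisymmetric part, M21 - M12 = -4a*b12, M13 - M31 = 4a*b13, M32 - M23 = -4a*b23.
Here tr M = 21239/15625, so a^2 = (1 + tr M)/4 = 9216/15625 and a = ±96/125. Taking a = 96/125: M21 - M12 = 10752/15625, M13 - M31 = -8064/15625, M32 - M23 = -27648/15625, giving b12 = -28/125, b13 = -21/125, b23 = 72/125, i.e. R = 96/125 - 28/125*γ12 - 21/125*γ13 + 72/125*γ23.
Its γ13 coefficient is negative, so report the other preimage -R.
Answer: -96/125 + 28/125*γ12 + 21/125*γ13 - 72/125*γ23. Recall the cover is two-to-one: with M of trace 21239/15625, both preimages act alike, and the stated γ13 sign chooses the sheet.


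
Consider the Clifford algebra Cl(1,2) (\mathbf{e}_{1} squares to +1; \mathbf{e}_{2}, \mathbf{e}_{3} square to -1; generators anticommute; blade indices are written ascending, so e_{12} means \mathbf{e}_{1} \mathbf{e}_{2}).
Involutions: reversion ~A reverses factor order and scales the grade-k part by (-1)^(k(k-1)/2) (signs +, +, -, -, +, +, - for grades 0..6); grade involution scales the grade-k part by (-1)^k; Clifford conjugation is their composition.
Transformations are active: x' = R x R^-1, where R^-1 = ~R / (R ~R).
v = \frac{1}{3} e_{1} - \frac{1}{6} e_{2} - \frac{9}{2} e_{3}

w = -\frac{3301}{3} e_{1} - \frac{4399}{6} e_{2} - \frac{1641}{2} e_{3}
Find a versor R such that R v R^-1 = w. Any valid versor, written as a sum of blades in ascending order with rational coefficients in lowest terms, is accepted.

A norm check does it: q(v) = q(w) = -\frac{121}{6}, hence R = v + w = -1100 e_{1} - \frac{2200}{3} e_{2} - 825 e_{3} realises the map — parallel part kept, (v - w)/2 negated, v carried to w.
Answer: -1100 e_{1} - \frac{2200}{3} e_{2} - 825 e_{3}


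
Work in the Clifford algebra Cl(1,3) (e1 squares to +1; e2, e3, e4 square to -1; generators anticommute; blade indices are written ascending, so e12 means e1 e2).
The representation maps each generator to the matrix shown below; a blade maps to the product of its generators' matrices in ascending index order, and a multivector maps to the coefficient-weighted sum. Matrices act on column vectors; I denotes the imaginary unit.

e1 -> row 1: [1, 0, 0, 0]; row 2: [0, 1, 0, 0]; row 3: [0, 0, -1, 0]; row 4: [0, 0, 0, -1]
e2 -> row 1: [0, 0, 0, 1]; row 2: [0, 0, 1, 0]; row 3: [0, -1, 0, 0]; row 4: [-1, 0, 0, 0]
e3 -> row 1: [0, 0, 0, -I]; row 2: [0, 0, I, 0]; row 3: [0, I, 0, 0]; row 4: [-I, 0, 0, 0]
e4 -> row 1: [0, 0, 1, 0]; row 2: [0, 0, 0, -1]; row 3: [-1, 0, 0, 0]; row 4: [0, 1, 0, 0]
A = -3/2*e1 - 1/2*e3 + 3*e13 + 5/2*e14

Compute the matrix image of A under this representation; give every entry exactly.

Bivector images (products of the table entries): rho(e13) = rho(e1)rho(e3) = row 1: [0, 0, 0, -I]; row 2: [0, 0, I, 0]; row 3: [0, -I, 0, 0]; row 4: [I, 0, 0, 0]; rho(e14) = rho(e1)rho(e4) = row 1: [0, 0, 1, 0]; row 2: [0, 0, 0, -1]; row 3: [1, 0, 0, 0]; row 4: [0, -1, 0, 0].
M = (-3/2)*rho(e1) + (-1/2)*rho(e3) + (3)*rho(e13) + (5/2)*rho(e14), summed entrywise:
Answer: row 1: [-3/2, 0, 5/2, -5*I/2]; row 2: [0, -3/2, 5*I/2, -5/2]; row 3: [5/2, -7*I/2, 3/2, 0]; row 4: [7*I/2, -5/2, 0, 3/2]


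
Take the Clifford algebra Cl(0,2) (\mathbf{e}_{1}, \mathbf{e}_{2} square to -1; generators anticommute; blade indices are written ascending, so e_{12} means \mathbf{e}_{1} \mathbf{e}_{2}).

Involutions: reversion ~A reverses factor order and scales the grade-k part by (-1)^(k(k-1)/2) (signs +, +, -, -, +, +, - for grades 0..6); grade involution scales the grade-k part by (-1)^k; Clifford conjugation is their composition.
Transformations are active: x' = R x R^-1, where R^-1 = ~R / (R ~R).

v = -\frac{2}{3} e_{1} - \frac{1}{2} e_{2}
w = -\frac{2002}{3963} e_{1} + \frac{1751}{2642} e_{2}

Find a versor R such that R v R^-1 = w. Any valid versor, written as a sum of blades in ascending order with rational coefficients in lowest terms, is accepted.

Sketch: the shared square -\frac{25}{36} makes R = v + w = -\frac{1548}{1321} e_{1} + \frac{215}{1321} e_{2} the natural versor; its sandwich fixes that direction, negates (v - w)/2, and sends v to w.
Answer: -\frac{1548}{1321} e_{1} + \frac{215}{1321} e_{2}


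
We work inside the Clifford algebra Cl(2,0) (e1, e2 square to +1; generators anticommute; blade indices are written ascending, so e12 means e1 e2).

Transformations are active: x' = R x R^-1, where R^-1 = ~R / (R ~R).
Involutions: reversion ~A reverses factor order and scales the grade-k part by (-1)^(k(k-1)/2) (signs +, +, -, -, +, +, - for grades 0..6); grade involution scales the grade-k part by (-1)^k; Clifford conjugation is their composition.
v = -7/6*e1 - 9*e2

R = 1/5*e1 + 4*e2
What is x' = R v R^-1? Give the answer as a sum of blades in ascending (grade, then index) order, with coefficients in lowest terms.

~R = 1/5*e1 + 4*e2, and R ~R = 401/25, so R^-1 = ~R / (401/25).
R v = -1087/30 + 43/15*e12
Answer: 211/802*e1 - 10913/1203*e2


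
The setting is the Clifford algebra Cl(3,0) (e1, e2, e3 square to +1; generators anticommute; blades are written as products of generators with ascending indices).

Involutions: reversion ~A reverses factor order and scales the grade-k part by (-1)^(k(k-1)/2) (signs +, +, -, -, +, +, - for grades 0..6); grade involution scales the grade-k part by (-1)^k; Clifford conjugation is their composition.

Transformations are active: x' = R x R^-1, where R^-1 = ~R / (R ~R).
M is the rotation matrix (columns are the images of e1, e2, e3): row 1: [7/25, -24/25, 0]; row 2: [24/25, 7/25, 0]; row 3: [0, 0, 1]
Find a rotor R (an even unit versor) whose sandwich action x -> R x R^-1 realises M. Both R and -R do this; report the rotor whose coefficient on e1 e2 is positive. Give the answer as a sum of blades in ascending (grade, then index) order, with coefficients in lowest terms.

Method: write R = a + b12*e1 e2 + b13*e1 e3 + b23*e2 e3 with a^2 + b12^2 + b13^2 + b23^2 = 1 (so R^-1 = ~R). Expanding the columns R e_j ~R gives tr M = 4a^2 - 1 and, from the antisymmetric part, M21 - M12 = -4a*b12, M13 - M31 = 4a*b13, M32 - M23 = -4a*b23.
Here tr M = 39/25, so a^2 = (1 + tr M)/4 = 16/25 and a = ±4/5. Taking a = 4/5: M21 - M12 = 48/25, M13 - M31 = 0, M32 - M23 = 0, giving b12 = -3/5, b13 = 0, b23 = 0, i.e. R = 4/5 - 3/5*e1 e2.
Its e1 e2 coefficient is negative, so report the other preimage -R.
Answer: -4/5 + 3/5*e1 e2. Sheet selection: the two-to-one cover makes ±R indistinguishable at the matrix level (trace 39/25), so uniqueness comes from the required sign on e1 e2.


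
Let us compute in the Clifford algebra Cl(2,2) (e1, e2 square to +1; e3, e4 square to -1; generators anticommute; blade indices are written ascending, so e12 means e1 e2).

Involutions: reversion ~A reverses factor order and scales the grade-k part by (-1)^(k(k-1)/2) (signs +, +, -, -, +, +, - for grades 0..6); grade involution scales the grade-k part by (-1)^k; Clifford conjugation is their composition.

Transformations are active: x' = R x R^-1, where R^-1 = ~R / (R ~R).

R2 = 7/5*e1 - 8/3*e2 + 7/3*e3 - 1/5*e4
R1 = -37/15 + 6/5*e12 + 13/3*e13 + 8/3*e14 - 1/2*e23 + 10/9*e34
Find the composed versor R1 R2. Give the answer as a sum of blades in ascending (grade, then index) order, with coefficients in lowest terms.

Distribute over the terms of R2 (each basis-blade product reordered to ascending indices, repeated generators contracted through their squares):
R1 (7/5*e1) = -259/75*e1 - 42/25*e2 - 91/15*e3 - 56/15*e4 - 7/10*e123 + 14/9*e134
R1 (-8/3*e2) = -16/5*e1 + 296/45*e2 - 4/3*e3 + 104/9*e123 + 64/9*e124 - 80/27*e234
R1 (7/3*e3) = -91/9*e1 + 7/6*e2 - 259/45*e3 + 70/27*e4 + 14/5*e123 - 56/9*e134
R1 (-1/5*e4) = 8/15*e1 + 2/9*e3 + 37/75*e4 - 6/25*e124 - 13/15*e134 + 1/10*e234
Summing the partial products and collecting blades:
Answer: -3652/225*e1 + 2729/450*e2 - 194/15*e3 - 437/675*e4 + 1229/90*e123 + 1546/225*e124 - 83/15*e134 - 773/270*e234


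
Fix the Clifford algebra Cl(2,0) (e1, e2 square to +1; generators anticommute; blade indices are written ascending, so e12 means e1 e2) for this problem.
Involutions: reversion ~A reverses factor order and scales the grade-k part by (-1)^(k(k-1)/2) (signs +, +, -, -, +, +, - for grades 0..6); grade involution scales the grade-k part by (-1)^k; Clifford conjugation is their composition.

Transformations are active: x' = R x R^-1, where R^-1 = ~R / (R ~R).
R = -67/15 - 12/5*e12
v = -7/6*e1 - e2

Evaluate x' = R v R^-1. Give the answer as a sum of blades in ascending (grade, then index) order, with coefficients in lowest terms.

~R = -67/15 + 12/5*e12, and R ~R = 1157/45, so R^-1 = ~R / (1157/45).
R v = 137/18*e1 + 5/3*e2
Answer: -10259/6942*e1 + 487/1157*e2


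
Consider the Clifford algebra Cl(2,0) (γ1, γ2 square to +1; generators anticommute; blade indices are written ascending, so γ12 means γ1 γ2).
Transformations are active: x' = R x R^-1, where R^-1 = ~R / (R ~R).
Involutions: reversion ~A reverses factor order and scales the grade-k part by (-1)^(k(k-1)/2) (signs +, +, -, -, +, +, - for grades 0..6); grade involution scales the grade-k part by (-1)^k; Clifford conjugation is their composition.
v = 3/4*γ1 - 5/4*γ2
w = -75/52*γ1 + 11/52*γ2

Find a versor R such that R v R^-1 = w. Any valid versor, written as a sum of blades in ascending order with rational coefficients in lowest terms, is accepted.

Why this works: both vectors square to 17/8, so q(v) = q(w) and R = v + w = -9/13*γ1 - 27/26*γ2 carries v to w — its own direction survives, the complement (v - w)/2 flips.
Answer: -9/13*γ1 - 27/26*γ2


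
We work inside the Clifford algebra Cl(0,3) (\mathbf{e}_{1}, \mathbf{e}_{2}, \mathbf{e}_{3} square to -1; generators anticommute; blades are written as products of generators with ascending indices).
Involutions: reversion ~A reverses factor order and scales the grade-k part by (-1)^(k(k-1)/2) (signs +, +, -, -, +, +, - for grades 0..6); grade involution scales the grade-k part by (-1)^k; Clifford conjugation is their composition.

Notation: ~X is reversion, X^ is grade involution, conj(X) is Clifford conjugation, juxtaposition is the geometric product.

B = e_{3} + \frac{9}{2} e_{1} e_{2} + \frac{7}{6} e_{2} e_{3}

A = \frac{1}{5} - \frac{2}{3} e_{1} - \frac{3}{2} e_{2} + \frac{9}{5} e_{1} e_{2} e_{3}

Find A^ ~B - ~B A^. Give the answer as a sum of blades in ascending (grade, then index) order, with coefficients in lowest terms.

first term: -\frac{177}{20} e_{1} + 3 e_{2} - \frac{123}{20} e_{3} + \frac{9}{10} e_{1} e_{2} + \frac{2}{3} e_{1} e_{3} + \frac{19}{15} e_{2} e_{3} - \frac{7}{9} e_{1} e_{2} e_{3}
second term: \frac{93}{20} e_{1} - 3 e_{2} - \frac{193}{20} e_{3} + \frac{9}{10} e_{1} e_{2} - \frac{2}{3} e_{1} e_{3} - \frac{26}{15} e_{2} e_{3} - \frac{7}{9} e_{1} e_{2} e_{3}
Answer: -\frac{27}{2} e_{1} + 6 e_{2} + \frac{7}{2} e_{3} + \frac{4}{3} e_{1} e_{3} + 3 e_{2} e_{3}


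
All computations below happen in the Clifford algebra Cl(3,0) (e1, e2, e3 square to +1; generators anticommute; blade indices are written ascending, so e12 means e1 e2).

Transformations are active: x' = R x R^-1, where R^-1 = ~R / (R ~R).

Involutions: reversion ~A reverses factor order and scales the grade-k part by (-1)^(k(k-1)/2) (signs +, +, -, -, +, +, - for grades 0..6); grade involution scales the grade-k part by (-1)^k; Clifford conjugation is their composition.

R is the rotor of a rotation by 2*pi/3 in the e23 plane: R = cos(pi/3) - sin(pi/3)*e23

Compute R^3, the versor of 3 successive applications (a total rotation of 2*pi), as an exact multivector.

Rotor phase runs at HALF the rotation angle; powers of one rotor simply add phase, so after 3 steps in e23 the phase is 3*pi/3 = pi and R^3 = cos(pi) - sin(pi)*e23.
cos(pi) = -1 and sin(pi) = 0, so R^3 = -1. The total rotation 2*pi is 1 full turn, so every vector returns to itself, yet the rotor is -1, on the OTHER sheet of the double cover (an odd number of 2*pi turns).
Answer: -1


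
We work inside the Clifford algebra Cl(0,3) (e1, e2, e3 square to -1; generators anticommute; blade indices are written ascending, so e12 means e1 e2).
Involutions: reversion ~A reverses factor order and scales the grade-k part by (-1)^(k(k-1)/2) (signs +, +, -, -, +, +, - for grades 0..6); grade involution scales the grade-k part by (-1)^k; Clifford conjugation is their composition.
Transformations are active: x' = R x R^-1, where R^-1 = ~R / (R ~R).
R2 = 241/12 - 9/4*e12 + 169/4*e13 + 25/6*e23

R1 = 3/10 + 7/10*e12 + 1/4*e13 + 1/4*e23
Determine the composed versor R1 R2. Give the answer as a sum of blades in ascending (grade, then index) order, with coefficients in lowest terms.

Distribute over the terms of R1 (each basis-blade product reordered to ascending indices, repeated generators contracted through their squares):
(3/10) R2 = 241/40 - 27/40*e12 + 507/40*e13 + 5/4*e23
(7/10*e12) R2 = 63/40 + 1687/120*e12 - 35/12*e13 + 1183/40*e23
(1/4*e13) R2 = -169/16 + 25/24*e12 + 241/48*e13 + 9/16*e23
(1/4*e23) R2 = -25/24 - 169/16*e12 - 9/16*e13 + 241/48*e23
Summing the partial products and collecting blades:
Answer: -961/240 + 309/80*e12 + 853/60*e13 + 4369/120*e23


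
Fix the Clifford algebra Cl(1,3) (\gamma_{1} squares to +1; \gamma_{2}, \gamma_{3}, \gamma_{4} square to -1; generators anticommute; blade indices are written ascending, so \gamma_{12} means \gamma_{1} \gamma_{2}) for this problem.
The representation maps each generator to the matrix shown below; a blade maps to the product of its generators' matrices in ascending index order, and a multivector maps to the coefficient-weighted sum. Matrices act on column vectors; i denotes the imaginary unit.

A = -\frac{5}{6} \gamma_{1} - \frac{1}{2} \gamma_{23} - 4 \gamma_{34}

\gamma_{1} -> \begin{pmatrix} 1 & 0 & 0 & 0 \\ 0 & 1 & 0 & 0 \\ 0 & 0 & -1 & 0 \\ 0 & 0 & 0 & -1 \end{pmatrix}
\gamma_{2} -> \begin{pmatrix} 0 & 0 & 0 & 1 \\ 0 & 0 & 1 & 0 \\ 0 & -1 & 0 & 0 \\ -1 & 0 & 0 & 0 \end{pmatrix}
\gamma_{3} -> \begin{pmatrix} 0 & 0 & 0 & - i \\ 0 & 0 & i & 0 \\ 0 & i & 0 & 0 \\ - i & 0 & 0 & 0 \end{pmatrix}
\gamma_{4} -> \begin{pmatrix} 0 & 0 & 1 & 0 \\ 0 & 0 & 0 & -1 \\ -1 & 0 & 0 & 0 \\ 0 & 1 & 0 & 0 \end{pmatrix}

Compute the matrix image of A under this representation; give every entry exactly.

Bivector images (products of the table entries): rho(\gamma_{23}) = rho(\gamma_{2})rho(\gamma_{3}) = \begin{pmatrix} - i & 0 & 0 & 0 \\ 0 & i & 0 & 0 \\ 0 & 0 & - i & 0 \\ 0 & 0 & 0 & i \end{pmatrix}; rho(\gamma_{34}) = rho(\gamma_{3})rho(\gamma_{4}) = \begin{pmatrix} 0 & - i & 0 & 0 \\ - i & 0 & 0 & 0 \\ 0 & 0 & 0 & - i \\ 0 & 0 & - i & 0 \end{pmatrix}.
M = (-\frac{5}{6})*rho(\gamma_{1}) + (-\frac{1}{2})*rho(\gamma_{23}) + (-4)*rho(\gamma_{34}), summed entrywise:
Answer: \begin{pmatrix} - \frac{5}{6} + \frac{i}{2} & 4 i & 0 & 0 \\ 4 i & - \frac{5}{6} - \frac{i}{2} & 0 & 0 \\ 0 & 0 & \frac{5}{6} + \frac{i}{2} & 4 i \\ 0 & 0 & 4 i & \frac{5}{6} - \frac{i}{2} \end{pmatrix}


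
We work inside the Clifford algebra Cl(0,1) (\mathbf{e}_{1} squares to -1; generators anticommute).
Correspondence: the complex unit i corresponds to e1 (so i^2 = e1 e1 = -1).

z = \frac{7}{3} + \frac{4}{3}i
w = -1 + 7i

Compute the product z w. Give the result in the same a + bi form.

In blades: z = \frac{7}{3} + \frac{4}{3} e_{1}, w = -1 + 7 e_{1}.
Distribute z over w term by term (generator squares from the signature, products reordered to ascending indices): (\frac{7}{3})*w = -\frac{7}{3} + \frac{49}{3} e_{1}; (\frac{4}{3} e_{1})*w = -\frac{28}{3} - \frac{4}{3} e_{1}.
Sum: -\frac{35}{3} + 15 e_{1}; translating back through the correspondence:
Answer: -\frac{35}{3} + 15i


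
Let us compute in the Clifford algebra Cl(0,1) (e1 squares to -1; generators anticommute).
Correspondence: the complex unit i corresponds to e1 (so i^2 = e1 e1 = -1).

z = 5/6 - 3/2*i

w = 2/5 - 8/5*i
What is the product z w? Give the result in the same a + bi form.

In blades: z = 5/6 - 3/2*e1, w = 2/5 - 8/5*e1.
Distribute z over w term by term (generator squares from the signature, products reordered to ascending indices): (5/6)*w = 1/3 - 4/3*e1; (-3/2*e1)*w = -12/5 - 3/5*e1.
Sum: -31/15 - 29/15*e1; translating back through the correspondence:
Answer: -31/15 - 29/15*i


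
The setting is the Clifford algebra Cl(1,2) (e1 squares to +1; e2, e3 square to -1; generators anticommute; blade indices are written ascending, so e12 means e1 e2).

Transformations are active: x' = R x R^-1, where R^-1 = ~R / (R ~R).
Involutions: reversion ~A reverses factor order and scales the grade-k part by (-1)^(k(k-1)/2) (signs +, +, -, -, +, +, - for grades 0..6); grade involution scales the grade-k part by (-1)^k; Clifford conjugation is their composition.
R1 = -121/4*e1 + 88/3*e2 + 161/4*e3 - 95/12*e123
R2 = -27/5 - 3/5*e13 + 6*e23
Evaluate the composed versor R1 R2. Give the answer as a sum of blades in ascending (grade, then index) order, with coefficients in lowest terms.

Distribute over the terms of R2 (each basis-blade product reordered to ascending indices, repeated generators contracted through their squares):
R1 (-27/5) = 3267/20*e1 - 792/5*e2 - 4347/20*e3 + 171/4*e123
R1 (-3/5*e13) = -483/20*e1 - 19/4*e2 + 363/20*e3 + 88/5*e123
R1 (6*e23) = 95/2*e1 + 483/2*e2 - 176*e3 - 363/2*e123
Summing the partial products and collecting blades:
Answer: 1867/10*e1 + 1567/20*e2 - 1876/5*e3 - 2423/20*e123


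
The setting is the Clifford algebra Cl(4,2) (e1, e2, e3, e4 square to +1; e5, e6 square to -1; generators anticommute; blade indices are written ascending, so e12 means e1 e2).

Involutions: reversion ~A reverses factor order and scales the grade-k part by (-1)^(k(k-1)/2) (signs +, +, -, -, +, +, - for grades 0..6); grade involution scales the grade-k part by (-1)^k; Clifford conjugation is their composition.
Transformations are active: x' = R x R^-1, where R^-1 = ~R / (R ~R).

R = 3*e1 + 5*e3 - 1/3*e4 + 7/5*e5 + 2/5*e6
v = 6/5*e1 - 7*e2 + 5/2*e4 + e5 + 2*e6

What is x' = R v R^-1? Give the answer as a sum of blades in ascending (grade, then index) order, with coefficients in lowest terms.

~R = 3*e1 + 5*e3 - 1/3*e4 + 7/5*e5 + 2/5*e6, and R ~R = 7198/225, so R^-1 = ~R / (7198/225).
R v = 17/30 - 21*e12 - 6*e13 + 79/10*e14 + 33/25*e15 + 138/25*e16 + 35*e23 - 7/3*e24 + 49/5*e25 + 14/5*e26 + 25/2*e34 + 5*e35 + 10*e36 - 23/6*e45 - 5/3*e46 + 12/5*e56
Answer: -39363/35990*e1 + 7*e2 + 1275/7198*e3 - 9040/3599*e4 - 6841/7198*e5 - 7147/3599*e6


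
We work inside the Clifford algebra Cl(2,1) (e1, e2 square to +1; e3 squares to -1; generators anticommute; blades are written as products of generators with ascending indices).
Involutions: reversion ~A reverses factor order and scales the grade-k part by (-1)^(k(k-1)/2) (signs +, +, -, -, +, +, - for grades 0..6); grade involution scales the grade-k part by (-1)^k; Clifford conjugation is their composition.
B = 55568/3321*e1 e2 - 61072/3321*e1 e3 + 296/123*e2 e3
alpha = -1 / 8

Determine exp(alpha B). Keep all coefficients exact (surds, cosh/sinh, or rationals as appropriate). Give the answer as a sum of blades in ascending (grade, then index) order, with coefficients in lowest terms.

B^2 term by term: the squares give (55568/3321)^2*(e1 e2)^2 + (-61072/3321)^2*(e1 e3)^2 + (296/123)^2*(e2 e3)^2 = 3087802624/11029041*(-1) + 3729789184/11029041*(+1) + 87616/15129*(+1) = 64 (each basis 2-blade squares to minus the product of its generators' squares); cross terms between blades sharing an index anticommute and cancel. So B^2 = 64.
B^2 = 64 — hyperbolic case — the even/odd split gives cosh and sinh: l = 8, alpha*l = -1, so exp(alpha B) = cosh(-1) + (sinh(-1)/8)*B = cosh(1) + (-sinh(1)/8)*B.
Answer: cosh(1) - 6946*sinh(1)/3321*e1 e2 + 7634*sinh(1)/3321*e1 e3 - 37*sinh(1)/123*e2 e3


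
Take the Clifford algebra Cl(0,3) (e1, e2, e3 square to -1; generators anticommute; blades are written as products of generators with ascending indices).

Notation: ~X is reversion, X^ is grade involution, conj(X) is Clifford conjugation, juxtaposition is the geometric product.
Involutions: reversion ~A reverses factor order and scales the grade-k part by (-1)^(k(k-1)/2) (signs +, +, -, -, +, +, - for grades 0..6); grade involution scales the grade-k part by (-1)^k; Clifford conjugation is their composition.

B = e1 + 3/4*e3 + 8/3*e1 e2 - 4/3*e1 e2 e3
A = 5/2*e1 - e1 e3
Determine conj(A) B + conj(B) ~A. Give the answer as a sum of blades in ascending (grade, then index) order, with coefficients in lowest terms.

first term: 5/2 - 3/4*e1 + 16/3*e2 + e3 - 15/8*e1 e3 - 6*e2 e3
second term: 5/2 - 3/4*e1 - 8*e2 + e3 + 15/8*e1 e3 + 2/3*e2 e3
Answer: 5 - 3/2*e1 - 8/3*e2 + 2*e3 - 16/3*e2 e3


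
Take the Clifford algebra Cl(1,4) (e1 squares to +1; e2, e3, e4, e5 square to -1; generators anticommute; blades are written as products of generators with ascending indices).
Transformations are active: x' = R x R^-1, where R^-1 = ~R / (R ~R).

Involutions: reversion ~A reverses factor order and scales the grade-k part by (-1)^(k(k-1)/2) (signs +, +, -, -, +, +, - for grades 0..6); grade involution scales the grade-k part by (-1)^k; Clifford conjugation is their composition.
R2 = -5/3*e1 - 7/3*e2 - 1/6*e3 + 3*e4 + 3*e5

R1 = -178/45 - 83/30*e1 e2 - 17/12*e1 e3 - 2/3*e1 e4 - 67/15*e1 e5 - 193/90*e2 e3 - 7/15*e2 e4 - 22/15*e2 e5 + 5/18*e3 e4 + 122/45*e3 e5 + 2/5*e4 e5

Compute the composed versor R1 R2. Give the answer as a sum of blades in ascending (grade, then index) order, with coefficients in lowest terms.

Distribute over the terms of R2 (each basis-blade product reordered to ascending indices, repeated generators contracted through their squares):
R1 (-5/3*e1) = 178/27*e1 - 83/18*e2 - 85/36*e3 - 10/9*e4 - 67/9*e5 + 193/54*e1 e2 e3 + 7/9*e1 e2 e4 + 22/9*e1 e2 e5 - 25/54*e1 e3 e4 - 122/27*e1 e3 e5 - 2/3*e1 e4 e5
R1 (-7/3*e2) = -581/90*e1 + 1246/135*e2 + 1351/270*e3 + 49/45*e4 + 154/45*e5 - 119/36*e1 e2 e3 - 14/9*e1 e2 e4 - 469/45*e1 e2 e5 - 35/54*e2 e3 e4 - 854/135*e2 e3 e5 - 14/15*e2 e4 e5
R1 (-1/6*e3) = -17/72*e1 - 193/540*e2 + 89/135*e3 - 5/108*e4 - 61/135*e5 + 83/180*e1 e2 e3 - 1/9*e1 e3 e4 - 67/90*e1 e3 e5 - 7/90*e2 e3 e4 - 11/45*e2 e3 e5 - 1/15*e3 e4 e5
R1 (3*e4) = 2*e1 + 7/5*e2 - 5/6*e3 - 178/15*e4 + 6/5*e5 - 83/10*e1 e2 e4 - 17/4*e1 e3 e4 + 67/5*e1 e4 e5 - 193/30*e2 e3 e4 + 22/5*e2 e4 e5 - 122/15*e3 e4 e5
R1 (3*e5) = 67/5*e1 + 22/5*e2 - 122/15*e3 - 6/5*e4 - 178/15*e5 - 83/10*e1 e2 e5 - 17/4*e1 e3 e5 - 2*e1 e4 e5 - 193/30*e2 e3 e5 - 7/5*e2 e4 e5 + 5/6*e3 e4 e5
Summing the partial products and collecting blades:
Answer: 3305/216*e1 + 1811/180*e2 - 3059/540*e3 - 7093/540*e4 - 2044/135*e5 + 197/270*e1 e2 e3 - 817/90*e1 e2 e4 - 293/18*e1 e2 e5 - 521/108*e1 e3 e4 - 5137/540*e1 e3 e5 + 161/15*e1 e4 e5 - 1933/270*e2 e3 e4 - 3511/270*e2 e3 e5 + 31/15*e2 e4 e5 - 221/30*e3 e4 e5


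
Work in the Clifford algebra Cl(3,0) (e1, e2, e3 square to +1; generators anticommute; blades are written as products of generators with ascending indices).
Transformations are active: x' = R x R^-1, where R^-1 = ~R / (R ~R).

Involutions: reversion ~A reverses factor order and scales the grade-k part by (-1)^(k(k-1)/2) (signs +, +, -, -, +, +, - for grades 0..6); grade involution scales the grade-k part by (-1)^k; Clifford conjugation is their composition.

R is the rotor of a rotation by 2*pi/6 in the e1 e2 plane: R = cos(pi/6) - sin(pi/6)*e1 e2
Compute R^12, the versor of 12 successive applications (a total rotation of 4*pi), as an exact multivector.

Half-angle bookkeeping: 12 applications in e1 e2 add up to rotor phase 12*pi/6 = 2*pi, so R^12 = cos(2*pi) - sin(2*pi)*e1 e2.
cos(2*pi) = 1 and sin(2*pi) = 0, so R^12 = 1. The total rotation 4*pi is 2 full turns, so every vector returns to itself, yet the rotor is +1, back on the identity sheet (an even number of 2*pi turns).
Answer: 1


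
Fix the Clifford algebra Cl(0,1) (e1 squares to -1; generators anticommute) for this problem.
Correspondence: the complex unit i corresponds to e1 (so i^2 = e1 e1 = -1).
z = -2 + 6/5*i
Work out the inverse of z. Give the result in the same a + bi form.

In blades: z = -2 + 6/5*e1.
With qbar = -2 - 6/5*e1 (scalar fixed, mapped units negated), z qbar = 136/25 (the sum of squared coefficients), so z^-1 = qbar / (136/25) = -25/68 - 15/68*e1; translating back:
Answer: -25/68 - 15/68*i


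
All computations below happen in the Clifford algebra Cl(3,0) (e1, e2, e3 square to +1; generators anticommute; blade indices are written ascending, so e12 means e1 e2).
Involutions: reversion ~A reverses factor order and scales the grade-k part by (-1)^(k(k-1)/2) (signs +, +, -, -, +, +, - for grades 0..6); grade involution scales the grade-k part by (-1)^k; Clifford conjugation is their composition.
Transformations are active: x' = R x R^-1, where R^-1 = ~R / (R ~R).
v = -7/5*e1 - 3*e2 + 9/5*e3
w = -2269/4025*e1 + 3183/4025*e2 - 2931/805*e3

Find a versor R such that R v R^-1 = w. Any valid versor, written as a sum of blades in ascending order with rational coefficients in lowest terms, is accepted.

Here q(v) = q(w) = 71/5; the classical choice R = v + w = -7904/4025*e1 - 8892/4025*e2 - 1482/805*e3 then realises v -> w under the sandwich.
Answer: -7904/4025*e1 - 8892/4025*e2 - 1482/805*e3


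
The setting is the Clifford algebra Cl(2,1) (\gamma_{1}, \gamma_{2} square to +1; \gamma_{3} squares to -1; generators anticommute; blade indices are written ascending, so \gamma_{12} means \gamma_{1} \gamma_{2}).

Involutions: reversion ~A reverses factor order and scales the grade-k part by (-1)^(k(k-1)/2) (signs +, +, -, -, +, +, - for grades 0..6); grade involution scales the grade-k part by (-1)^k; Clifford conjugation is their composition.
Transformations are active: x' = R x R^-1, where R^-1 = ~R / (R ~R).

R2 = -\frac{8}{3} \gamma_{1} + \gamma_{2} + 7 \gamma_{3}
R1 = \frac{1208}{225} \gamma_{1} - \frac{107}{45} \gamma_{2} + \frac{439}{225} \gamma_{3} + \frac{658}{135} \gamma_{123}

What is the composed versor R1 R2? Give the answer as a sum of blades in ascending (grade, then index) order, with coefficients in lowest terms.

Distribute over the terms of R2 (each basis-blade product reordered to ascending indices, repeated generators contracted through their squares):
R1 (-\frac{8}{3} \gamma_{1}) = -\frac{9664}{675} - \frac{856}{135} \gamma_{12} + \frac{3512}{675} \gamma_{13} - \frac{5264}{405} \gamma_{23}
R1 (\gamma_{2}) = -\frac{107}{45} + \frac{1208}{225} \gamma_{12} - \frac{658}{135} \gamma_{13} - \frac{439}{225} \gamma_{23}
R1 (7 \gamma_{3}) = -\frac{3073}{225} - \frac{4606}{135} \gamma_{12} + \frac{8456}{225} \gamma_{13} - \frac{749}{45} \gamma_{23}
Summing the partial products and collecting blades:
Answer: -\frac{20488}{675} - \frac{23686}{675} \gamma_{12} + \frac{1706}{45} \gamma_{13} - \frac{63976}{2025} \gamma_{23}


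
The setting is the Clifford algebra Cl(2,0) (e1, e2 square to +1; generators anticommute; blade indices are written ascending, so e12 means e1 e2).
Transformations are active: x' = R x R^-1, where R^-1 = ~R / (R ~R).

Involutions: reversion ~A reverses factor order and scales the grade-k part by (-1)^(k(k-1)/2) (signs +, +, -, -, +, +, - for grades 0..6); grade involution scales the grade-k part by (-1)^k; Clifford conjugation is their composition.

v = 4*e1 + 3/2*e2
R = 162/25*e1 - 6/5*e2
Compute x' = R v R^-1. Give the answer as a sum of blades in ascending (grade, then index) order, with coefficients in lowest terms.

~R = 162/25*e1 - 6/5*e2, and R ~R = 27144/625, so R^-1 = ~R / (27144/625).
R v = 603/25 + 363/25*e12
Answer: 2411/754*e1 - 1068/377*e2


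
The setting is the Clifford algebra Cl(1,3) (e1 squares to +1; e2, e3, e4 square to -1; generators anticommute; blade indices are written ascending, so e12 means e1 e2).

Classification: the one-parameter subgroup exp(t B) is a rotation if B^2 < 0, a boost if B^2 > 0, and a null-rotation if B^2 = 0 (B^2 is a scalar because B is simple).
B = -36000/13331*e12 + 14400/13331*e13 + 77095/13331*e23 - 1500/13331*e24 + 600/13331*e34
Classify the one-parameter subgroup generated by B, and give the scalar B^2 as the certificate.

B^2 term by term: the squares give (-36000/13331)^2*(e12)^2 + (14400/13331)^2*(e13)^2 + (77095/13331)^2*(e23)^2 + (-1500/13331)^2*(e24)^2 + (600/13331)^2*(e34)^2 = 1296000000/177715561*(+1) + 207360000/177715561*(+1) + 5943639025/177715561*(-1) + 2250000/177715561*(-1) + 360000/177715561*(-1) = -25 (each basis 2-blade squares to minus the product of its generators' squares); cross terms between blades sharing an index anticommute and cancel; the commuting (index-disjoint) pairs give grade-4 terms 2*c*c'*(blade product), which cancel blade by blade — e1234: -43200000/177715561 + 43200000/177715561 = 0 — confirming B is simple. So B^2 = -25.
Answer: rotation, certificate B^2 = -25. Key observation: B^2 = -25 is a conjugation invariant, so its sign decides the class regardless of the surface form of B.


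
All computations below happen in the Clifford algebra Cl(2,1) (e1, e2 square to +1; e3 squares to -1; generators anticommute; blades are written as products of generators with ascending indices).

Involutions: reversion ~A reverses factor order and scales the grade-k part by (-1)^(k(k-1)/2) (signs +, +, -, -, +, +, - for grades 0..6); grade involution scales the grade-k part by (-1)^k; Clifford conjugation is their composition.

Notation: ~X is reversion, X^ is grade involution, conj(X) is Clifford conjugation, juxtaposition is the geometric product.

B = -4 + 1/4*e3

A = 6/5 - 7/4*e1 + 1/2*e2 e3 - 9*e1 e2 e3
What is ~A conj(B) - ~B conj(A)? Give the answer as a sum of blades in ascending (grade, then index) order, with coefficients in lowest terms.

first term: -24/5 + 7*e1 - 1/8*e2 - 3/10*e3 + 9/4*e1 e2 + 7/16*e1 e3 + 2*e2 e3 - 36*e1 e2 e3
second term: -24/5 - 7*e1 - 1/8*e2 + 3/10*e3 + 9/4*e1 e2 - 7/16*e1 e3 + 2*e2 e3 + 36*e1 e2 e3
Answer: 14*e1 - 3/5*e3 + 7/8*e1 e3 - 72*e1 e2 e3


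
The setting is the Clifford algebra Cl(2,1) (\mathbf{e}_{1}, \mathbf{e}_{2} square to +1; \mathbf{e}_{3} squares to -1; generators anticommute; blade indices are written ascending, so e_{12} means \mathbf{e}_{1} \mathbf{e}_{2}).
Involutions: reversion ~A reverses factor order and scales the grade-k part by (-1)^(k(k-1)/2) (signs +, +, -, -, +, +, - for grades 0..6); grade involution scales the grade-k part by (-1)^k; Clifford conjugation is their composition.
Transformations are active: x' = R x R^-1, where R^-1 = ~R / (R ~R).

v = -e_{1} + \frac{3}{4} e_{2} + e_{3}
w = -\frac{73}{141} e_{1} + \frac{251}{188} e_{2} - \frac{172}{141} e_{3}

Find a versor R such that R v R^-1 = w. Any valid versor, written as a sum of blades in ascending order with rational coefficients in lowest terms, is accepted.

The midline construction: v and w both square to \frac{9}{16}, so reflecting in their sum -\frac{214}{141} e_{1} + \frac{98}{47} e_{2} - \frac{31}{141} e_{3} exchanges them.
Answer: -\frac{214}{141} e_{1} + \frac{98}{47} e_{2} - \frac{31}{141} e_{3}


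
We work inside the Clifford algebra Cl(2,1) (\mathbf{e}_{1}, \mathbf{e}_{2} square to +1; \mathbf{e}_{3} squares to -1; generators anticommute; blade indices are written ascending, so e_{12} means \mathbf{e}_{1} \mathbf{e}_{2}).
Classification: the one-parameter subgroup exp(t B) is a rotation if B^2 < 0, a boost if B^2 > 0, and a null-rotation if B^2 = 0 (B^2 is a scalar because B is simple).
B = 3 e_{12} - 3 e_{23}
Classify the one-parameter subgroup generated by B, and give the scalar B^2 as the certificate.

B^2 term by term: the squares give (3)^2*(e_{12})^2 + (-3)^2*(e_{23})^2 = 9*(-1) + 9*(+1) = 0 (each basis 2-blade squares to minus the product of its generators' squares); cross terms between blades sharing an index anticommute and cancel. So B^2 = 0.
Answer: null-rotation, certificate B^2 = 0. Note: conjugating B changes its blade decomposition but never the scalar B^2 = 0, whose sign settles the classification.
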